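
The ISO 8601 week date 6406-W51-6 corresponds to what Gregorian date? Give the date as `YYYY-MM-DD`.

6406-12-23

ISO week 1 of 6406 is the week containing the first Thursday of 6406.
Week 51, day 6 (Saturday) lands on 6406-12-23.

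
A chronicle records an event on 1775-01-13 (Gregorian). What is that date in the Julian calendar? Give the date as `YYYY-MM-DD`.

For dates in this range the Gregorian date is 11 days ahead of the Julian.
13 January 1775 Gregorian − 11 days → 2 January 1775 Julian.

1775-01-02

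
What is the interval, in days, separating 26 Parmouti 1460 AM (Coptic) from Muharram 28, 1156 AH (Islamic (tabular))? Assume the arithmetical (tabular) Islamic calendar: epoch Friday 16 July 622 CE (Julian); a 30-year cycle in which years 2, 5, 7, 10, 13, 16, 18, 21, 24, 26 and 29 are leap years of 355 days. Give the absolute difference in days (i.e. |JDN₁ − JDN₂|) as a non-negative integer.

JDN of the first date = 2358165.
JDN of the second date = 2357760.
|2357760 − 2358165| = 405.

405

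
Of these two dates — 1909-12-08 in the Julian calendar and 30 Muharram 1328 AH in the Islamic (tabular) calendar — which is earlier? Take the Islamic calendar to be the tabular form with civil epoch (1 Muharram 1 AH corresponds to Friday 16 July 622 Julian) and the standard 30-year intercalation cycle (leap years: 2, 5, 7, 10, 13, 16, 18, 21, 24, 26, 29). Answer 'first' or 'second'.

first

First date → JDN 2418662; second date → JDN 2418714.
JDN 2418662 < JDN 2418714, so the first date is earlier.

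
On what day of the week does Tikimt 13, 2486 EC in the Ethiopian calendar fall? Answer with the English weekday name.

Monday

Equivalently 26 October 2493 Gregorian, JDN 2631909.
JDN 2631909 mod 7 = 0, and JDN 0 was a Monday, so this is a Monday.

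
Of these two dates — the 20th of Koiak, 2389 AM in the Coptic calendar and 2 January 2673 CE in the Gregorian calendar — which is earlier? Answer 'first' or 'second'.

First date → JDN 2697356; second date → JDN 2697355.
JDN 2697355 < JDN 2697356, so the second date is earlier.

second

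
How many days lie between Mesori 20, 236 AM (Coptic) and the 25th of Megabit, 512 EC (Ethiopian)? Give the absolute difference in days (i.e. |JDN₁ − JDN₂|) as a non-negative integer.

145

First date → JDN 1911213; second date → JDN 1911068.
The interval is |1911213 − 1911068| = 145 days.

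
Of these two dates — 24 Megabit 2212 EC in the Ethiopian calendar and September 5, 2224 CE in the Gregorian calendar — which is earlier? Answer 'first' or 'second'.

Converting both to JDN: 2531992 vs 2533607; the smaller is the first.

first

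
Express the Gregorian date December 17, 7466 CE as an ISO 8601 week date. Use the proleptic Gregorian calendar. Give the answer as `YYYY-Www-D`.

7466-W51-1

The weekday is Monday (ISO weekday 1).
That Monday belongs to ISO week 51 of ISO year 7466.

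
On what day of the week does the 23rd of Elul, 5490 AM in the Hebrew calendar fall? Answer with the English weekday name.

Equivalently 5 September 1730 Gregorian, JDN 2353177.
JDN 2353177 mod 7 = 1, and JDN 0 was a Monday, so this is a Tuesday.

Tuesday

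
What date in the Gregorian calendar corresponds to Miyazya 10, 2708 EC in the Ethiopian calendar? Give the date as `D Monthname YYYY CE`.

Julian Day Number of the source date = 2713172.
Converting JDN 2713172 to the Gregorian calendar gives 24 April 2716 CE.

24 April 2716 CE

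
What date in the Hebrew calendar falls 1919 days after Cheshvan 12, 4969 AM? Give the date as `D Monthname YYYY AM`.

13 Shevat 4974 AM

JDN of Cheshvan 12, 4969 AM = 2162577.
2162577 + 1919 = 2164496.
JDN 2164496 in the Hebrew calendar is 13 Shevat 4974 AM.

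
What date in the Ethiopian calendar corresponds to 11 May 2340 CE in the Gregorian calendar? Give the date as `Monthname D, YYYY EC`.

Miyazya 30, 2332 EC

Both dates share Julian Day Number 2575858; in the Ethiopian calendar that is 30 Miyazya 2332 EC.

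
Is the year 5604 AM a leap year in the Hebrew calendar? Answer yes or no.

Hebrew year 5604 is year 18 of its 19-year Metonic cycle; leap years are at positions 3, 6, 8, 11, 14, 17, 19, so it is a common year (12 months).

no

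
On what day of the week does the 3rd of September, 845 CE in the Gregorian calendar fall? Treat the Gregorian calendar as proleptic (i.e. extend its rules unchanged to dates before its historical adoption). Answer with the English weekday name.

JDN 2029936 mod 7 = 6, and JDN 0 was a Monday, so this is a Sunday.

Sunday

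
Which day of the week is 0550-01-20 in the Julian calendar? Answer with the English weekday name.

Equivalently 22 January 550 Gregorian, JDN 1921965.
1921965 ≡ 3 (mod 7); counting from Monday = 0 gives Thursday.

Thursday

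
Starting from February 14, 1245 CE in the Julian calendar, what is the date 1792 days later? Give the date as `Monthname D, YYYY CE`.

JDN of February 14, 1245 CE = 2175839.
2175839 + 1792 = 2177631.
JDN 2177631 in the Julian calendar is January 11, 1250 CE.

January 11, 1250 CE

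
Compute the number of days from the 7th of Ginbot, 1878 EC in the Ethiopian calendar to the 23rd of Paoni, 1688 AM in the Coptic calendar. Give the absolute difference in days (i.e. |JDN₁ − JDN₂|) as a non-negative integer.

31458

First date → JDN 2410041; second date → JDN 2441499.
The interval is |2410041 − 2441499| = 31458 days.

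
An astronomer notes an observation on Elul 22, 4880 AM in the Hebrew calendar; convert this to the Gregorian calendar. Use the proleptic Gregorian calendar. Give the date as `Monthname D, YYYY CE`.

Julian Day Number of the source date = 2130368.
Converting JDN 2130368 to the Gregorian calendar gives 25 August 1120 CE.

August 25, 1120 CE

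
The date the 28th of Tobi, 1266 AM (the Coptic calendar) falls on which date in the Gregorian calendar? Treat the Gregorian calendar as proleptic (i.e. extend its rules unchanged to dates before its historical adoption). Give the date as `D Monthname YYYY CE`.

2 February 1550 CE

Both dates share Julian Day Number 2287218; in the Gregorian calendar that is 2 February 1550 CE.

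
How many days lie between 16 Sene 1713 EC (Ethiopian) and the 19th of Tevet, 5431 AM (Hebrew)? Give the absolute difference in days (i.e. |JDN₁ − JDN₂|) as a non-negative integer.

18433

JDN of the first date = 2349814.
JDN of the second date = 2331381.
|2331381 − 2349814| = 18433.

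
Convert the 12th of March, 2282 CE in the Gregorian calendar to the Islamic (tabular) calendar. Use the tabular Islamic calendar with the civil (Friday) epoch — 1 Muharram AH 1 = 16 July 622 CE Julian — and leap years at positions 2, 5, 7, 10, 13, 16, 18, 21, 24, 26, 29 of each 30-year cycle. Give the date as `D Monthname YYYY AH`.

Julian Day Number of the source date = 2554614.
Converting JDN 2554614 to the tabular Islamic calendar gives 1 Sha'ban 1711 AH.

1 Sha'ban 1711 AH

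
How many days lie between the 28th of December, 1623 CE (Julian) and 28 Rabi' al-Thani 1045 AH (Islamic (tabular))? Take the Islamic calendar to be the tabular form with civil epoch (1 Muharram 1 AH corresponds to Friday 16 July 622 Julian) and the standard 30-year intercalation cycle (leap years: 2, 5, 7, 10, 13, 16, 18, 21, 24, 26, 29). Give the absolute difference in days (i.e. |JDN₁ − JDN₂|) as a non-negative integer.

First date → JDN 2314220; second date → JDN 2318515.
The interval is |2314220 − 2318515| = 4295 days.

4295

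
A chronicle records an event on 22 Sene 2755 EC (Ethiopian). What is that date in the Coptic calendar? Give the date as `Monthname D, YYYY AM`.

The source date corresponds to 5 July 2763 in the Gregorian calendar (JDN 2730410).
That day falls on 22 Paoni 2479 AM in the Coptic calendar.

Paoni 22, 2479 AM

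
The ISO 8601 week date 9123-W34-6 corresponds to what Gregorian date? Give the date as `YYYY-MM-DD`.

9123-08-25

ISO week 1 of 9123 is the week containing the first Thursday of 9123.
Week 34, day 6 (Saturday) lands on 9123-08-25.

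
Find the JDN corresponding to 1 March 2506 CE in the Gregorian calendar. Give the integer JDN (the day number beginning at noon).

2636417

JDN 2299161 is 15 October 1582 CE (Gregorian); the target day is +337256 days from there, so JDN = 2636417.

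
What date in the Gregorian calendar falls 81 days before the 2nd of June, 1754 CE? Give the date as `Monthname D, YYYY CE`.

Counting 81 days back from JDN 2361848 reaches JDN 2361767, which is March 13, 1754 CE.

March 13, 1754 CE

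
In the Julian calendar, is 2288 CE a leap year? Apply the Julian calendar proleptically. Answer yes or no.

2288 mod 4 = 0, so it is a leap year in the Julian calendar.

yes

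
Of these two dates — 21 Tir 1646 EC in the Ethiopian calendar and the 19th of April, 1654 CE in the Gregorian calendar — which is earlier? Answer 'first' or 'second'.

The two dates have Julian Day Numbers 2325197 and 2325280 respectively.
Since 2325197 < 2325280, the first date comes first.

first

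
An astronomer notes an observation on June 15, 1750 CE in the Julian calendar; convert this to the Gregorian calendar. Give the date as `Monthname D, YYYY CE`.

For dates in this range the Gregorian date is 11 days ahead of the Julian.
15 June 1750 Julian + 11 days → 26 June 1750 Gregorian.

June 26, 1750 CE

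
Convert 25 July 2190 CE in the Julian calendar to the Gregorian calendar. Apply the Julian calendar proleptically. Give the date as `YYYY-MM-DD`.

The Julian–Gregorian offset here is 14 days (Julian trailing).
25 July 2190 Julian + 14 days → 8 August 2190 Gregorian.

2190-08-08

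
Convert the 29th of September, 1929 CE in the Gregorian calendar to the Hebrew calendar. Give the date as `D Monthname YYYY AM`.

Julian Day Number of the source date = 2425884.
Converting JDN 2425884 to the Hebrew calendar gives 24 Elul 5689 AM.

24 Elul 5689 AM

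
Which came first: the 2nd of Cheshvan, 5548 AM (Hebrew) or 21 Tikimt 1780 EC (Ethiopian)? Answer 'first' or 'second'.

First date → JDN 2374035; second date → JDN 2374051.
JDN 2374035 < JDN 2374051, so the first date is earlier.

first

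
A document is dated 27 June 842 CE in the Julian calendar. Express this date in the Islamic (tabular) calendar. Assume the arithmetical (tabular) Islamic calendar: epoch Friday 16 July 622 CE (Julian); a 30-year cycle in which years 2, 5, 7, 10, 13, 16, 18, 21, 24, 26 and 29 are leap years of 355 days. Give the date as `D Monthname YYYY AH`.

14 Ramadan 227 AH

Julian Day Number of the source date = 2028776.
Converting JDN 2028776 to the tabular Islamic calendar gives 14 Ramadan 227 AH.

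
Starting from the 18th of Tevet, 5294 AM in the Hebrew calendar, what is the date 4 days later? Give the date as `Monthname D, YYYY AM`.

The starting date is JDN 2281356; 2281356 + 4 = 2281360.
JDN 2281360 corresponds to Tevet 22, 5294 AM.

Tevet 22, 5294 AM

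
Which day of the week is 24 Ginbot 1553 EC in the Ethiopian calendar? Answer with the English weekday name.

Monday

This is JDN 2291352 (29 May 1561 Gregorian).
2291352 ≡ 0 (mod 7); counting from Monday = 0 gives Monday.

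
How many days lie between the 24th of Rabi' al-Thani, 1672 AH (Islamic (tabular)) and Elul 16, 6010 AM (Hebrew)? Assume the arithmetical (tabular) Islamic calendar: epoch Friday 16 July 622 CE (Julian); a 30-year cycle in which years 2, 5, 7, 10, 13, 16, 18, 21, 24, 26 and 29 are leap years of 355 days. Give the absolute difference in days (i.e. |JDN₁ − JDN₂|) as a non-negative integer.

2413

First date → JDN 2540699; second date → JDN 2543112.
The interval is |2540699 − 2543112| = 2413 days.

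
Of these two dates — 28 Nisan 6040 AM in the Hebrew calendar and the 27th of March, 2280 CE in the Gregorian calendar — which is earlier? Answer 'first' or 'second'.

second

Converting both to JDN: 2553931 vs 2553899; the smaller is the second.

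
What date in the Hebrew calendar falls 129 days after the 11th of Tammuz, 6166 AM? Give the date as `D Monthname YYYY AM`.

Counting 129 days forward from JDN 2600012 reaches JDN 2600141, which is 22 Cheshvan 6167 AM.

22 Cheshvan 6167 AM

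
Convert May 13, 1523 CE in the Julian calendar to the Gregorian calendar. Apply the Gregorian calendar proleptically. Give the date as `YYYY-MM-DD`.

1523-05-23

For dates in this range the Gregorian date is 10 days ahead of the Julian.
13 May 1523 Julian + 10 days → 23 May 1523 Gregorian.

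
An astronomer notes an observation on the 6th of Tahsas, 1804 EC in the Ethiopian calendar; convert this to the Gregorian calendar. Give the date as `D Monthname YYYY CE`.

Julian Day Number of the source date = 2382862.
Converting JDN 2382862 to the Gregorian calendar gives 15 December 1811 CE.

15 December 1811 CE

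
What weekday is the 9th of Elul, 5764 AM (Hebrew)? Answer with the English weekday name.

This is JDN 2453244 (26 August 2004 Gregorian).
2453244 ≡ 3 (mod 7); counting from Monday = 0 gives Thursday.

Thursday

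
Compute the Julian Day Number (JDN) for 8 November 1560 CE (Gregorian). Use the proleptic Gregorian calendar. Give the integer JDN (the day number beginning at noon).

JDN 2299161 is 15 October 1582 CE (Gregorian); the target day is −8011 days from there, so JDN = 2291150.

2291150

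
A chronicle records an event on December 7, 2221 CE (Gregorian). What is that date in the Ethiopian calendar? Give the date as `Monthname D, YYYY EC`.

Both dates share Julian Day Number 2532604; in the Ethiopian calendar that is 26 Hidar 2214 EC.

Hidar 26, 2214 EC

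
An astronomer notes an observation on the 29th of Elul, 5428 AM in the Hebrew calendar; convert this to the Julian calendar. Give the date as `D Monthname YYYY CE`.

26 August 1668 CE

The source date corresponds to 5 September 1668 in the Gregorian calendar (JDN 2330533).
That day falls on 26 August 1668 CE in the Julian calendar.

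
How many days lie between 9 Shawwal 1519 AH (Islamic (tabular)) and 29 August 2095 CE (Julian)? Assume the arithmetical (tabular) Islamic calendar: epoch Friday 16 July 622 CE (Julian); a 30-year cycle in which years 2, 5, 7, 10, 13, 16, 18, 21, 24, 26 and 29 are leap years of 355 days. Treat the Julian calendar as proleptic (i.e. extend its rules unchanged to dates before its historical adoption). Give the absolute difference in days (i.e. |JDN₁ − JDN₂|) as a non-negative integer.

First date → JDN 2486643; second date → JDN 2486497.
The interval is |2486643 − 2486497| = 146 days.

146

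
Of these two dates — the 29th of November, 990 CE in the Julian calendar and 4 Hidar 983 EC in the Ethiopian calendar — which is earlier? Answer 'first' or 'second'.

The two dates have Julian Day Numbers 2082988 and 2082959 respectively.
Since 2082959 < 2082988, the second date comes first.

second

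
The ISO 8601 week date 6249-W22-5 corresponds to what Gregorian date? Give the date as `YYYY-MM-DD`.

ISO week 1 of 6249 is the week containing the first Thursday of 6249.
Week 22, day 5 (Friday) lands on 6249-06-01.

6249-06-01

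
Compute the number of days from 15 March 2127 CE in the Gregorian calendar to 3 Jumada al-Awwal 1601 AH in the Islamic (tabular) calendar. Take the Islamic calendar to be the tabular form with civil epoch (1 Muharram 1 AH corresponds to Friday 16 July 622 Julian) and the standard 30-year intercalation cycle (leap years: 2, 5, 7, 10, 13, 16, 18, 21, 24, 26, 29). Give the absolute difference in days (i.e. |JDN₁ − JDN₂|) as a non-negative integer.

17543

JDN of the first date = 2498004.
JDN of the second date = 2515547.
|2515547 − 2498004| = 17543.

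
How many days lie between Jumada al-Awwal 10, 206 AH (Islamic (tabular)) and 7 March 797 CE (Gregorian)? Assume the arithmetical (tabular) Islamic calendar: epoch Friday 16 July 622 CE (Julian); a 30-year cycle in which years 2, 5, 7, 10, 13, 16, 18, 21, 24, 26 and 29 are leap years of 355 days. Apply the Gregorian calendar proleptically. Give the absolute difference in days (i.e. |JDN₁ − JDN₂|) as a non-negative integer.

JDN of the first date = 2021212.
JDN of the second date = 2012224.
|2012224 − 2021212| = 8988.

8988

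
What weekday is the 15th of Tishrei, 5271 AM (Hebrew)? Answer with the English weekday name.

Thursday

Equivalently 29 September 1510 Gregorian, JDN 2272847.
Since JDN mod 7 = 3 (0 = Monday), the day is Thursday.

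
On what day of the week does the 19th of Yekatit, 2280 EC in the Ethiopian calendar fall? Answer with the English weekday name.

Equivalently 29 February 2288 Gregorian, JDN 2556794.
Since JDN mod 7 = 2 (0 = Monday), the day is Wednesday.

Wednesday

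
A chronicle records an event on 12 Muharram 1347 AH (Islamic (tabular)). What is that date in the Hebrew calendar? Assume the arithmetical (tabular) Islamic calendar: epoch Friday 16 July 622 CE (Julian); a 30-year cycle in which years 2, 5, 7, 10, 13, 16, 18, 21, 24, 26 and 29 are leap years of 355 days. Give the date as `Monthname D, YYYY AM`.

The source date corresponds to 1 July 1928 in the Gregorian calendar (JDN 2425429).
That day falls on 13 Tammuz 5688 AM in the Hebrew calendar.

Tammuz 13, 5688 AM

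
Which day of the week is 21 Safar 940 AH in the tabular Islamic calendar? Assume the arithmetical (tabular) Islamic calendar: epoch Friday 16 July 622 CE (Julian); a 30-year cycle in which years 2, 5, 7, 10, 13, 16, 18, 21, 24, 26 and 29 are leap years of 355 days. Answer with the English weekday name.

Thursday

Equivalently 21 September 1533 Gregorian, JDN 2281240.
Since JDN mod 7 = 3 (0 = Monday), the day is Thursday.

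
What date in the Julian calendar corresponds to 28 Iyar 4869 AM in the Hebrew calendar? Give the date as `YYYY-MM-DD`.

Both dates share Julian Day Number 2126240; in the Julian calendar that is 30 April 1109 CE.

1109-04-30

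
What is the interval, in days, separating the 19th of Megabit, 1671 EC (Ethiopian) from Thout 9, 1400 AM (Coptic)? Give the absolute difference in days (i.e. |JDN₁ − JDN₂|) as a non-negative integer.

JDN of the first date = 2334386.
JDN of the second date = 2336023.
|2336023 − 2334386| = 1637.

1637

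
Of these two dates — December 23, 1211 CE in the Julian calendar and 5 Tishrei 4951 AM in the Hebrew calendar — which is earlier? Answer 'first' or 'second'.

second

The two dates have Julian Day Numbers 2163732 and 2155955 respectively.
Since 2155955 < 2163732, the second date comes first.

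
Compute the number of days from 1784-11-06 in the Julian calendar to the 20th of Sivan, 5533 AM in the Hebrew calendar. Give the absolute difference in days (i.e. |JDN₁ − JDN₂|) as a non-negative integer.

JDN of the first date = 2372974.
JDN of the second date = 2368797.
|2368797 − 2372974| = 4177.

4177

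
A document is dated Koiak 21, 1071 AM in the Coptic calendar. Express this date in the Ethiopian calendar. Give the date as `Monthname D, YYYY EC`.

Tahsas 21, 1347 EC

Julian Day Number of the source date = 2215957.
Converting JDN 2215957 to the Ethiopian calendar gives 21 Tahsas 1347 EC.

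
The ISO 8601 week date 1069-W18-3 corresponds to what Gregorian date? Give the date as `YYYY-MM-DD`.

1069-05-05

ISO week 1 of 1069 is the week containing the first Thursday of 1069.
Week 18, day 3 (Wednesday) lands on 1069-05-05.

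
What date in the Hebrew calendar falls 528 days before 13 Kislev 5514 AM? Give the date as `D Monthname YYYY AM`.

17 Tammuz 5512 AM

The starting date is JDN 2361673; 2361673 − 528 = 2361145.
JDN 2361145 corresponds to 17 Tammuz 5512 AM.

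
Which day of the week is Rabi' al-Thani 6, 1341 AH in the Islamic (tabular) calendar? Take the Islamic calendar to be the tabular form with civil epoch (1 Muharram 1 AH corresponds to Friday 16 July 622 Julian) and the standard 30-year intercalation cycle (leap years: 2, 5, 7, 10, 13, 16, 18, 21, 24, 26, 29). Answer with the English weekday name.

Equivalently 26 November 1922 Gregorian, JDN 2423385.
2423385 ≡ 6 (mod 7); counting from Monday = 0 gives Sunday.

Sunday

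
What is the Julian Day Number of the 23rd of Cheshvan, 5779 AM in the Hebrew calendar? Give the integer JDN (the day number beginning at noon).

Equivalently 1 November 2018 (Gregorian).
JDN 2400001 is 17 November 1858 CE (Gregorian), MJD 0; the target day is +58423 days from there, so JDN = 2458424.

2458424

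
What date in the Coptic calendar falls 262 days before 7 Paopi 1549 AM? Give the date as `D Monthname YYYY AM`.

Counting 262 days back from JDN 2390473 reaches JDN 2390211, which is 20 Tobi 1548 AM.

20 Tobi 1548 AM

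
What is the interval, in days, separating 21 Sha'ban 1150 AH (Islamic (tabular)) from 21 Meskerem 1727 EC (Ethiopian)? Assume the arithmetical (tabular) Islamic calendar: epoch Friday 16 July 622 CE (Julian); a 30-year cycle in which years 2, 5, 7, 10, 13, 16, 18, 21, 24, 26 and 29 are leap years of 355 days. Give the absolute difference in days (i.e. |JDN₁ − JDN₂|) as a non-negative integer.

1172

JDN of the first date = 2355834.
JDN of the second date = 2354662.
|2354662 − 2355834| = 1172.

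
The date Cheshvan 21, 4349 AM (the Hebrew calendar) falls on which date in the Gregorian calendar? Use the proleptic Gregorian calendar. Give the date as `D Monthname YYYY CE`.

Both dates share Julian Day Number 1936115; in the Gregorian calendar that is 19 October 588 CE.

19 October 588 CE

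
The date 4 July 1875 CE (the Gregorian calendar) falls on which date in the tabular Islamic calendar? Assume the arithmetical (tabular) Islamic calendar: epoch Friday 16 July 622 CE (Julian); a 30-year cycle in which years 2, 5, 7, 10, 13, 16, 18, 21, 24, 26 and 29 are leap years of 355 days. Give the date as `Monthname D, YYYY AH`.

Jumada al-Awwal 30, 1292 AH

Julian Day Number of the source date = 2406074.
Converting JDN 2406074 to the tabular Islamic calendar gives 30 Jumada al-Awwal 1292 AH.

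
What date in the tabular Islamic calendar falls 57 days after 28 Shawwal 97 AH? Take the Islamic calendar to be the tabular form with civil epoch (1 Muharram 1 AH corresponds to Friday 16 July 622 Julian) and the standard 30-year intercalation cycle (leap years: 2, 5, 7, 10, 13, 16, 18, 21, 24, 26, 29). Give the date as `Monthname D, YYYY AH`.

Dhu al-Hijjah 26, 97 AH

JDN of 28 Shawwal 97 AH = 1982752.
1982752 + 57 = 1982809.
JDN 1982809 in the tabular Islamic calendar is Dhu al-Hijjah 26, 97 AH.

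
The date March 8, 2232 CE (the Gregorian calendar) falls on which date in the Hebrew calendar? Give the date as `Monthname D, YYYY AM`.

Both dates share Julian Day Number 2536348; in the Hebrew calendar that is 14 Adar 5992 AM.

Adar 14, 5992 AM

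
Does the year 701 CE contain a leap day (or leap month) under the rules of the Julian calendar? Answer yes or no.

no

701 mod 4 = 1, so it is a common year in the Julian calendar.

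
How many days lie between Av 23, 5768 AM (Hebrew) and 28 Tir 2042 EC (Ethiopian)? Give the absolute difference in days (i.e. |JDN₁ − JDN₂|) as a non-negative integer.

15140

First date → JDN 2454703; second date → JDN 2469843.
The interval is |2454703 − 2469843| = 15140 days.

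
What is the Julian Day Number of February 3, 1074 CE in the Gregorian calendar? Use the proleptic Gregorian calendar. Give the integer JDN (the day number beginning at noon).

JDN 2299161 is 15 October 1582 CE (Gregorian); the target day is −185797 days from there, so JDN = 2113364.

2113364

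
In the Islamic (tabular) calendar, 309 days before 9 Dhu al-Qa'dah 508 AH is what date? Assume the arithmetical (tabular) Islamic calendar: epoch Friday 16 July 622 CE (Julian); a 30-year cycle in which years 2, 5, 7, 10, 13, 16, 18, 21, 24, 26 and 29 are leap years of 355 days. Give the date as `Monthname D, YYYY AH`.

The starting date is JDN 2128407; 2128407 − 309 = 2128098.
JDN 2128098 corresponds to Dhu al-Hijjah 24, 507 AH.

Dhu al-Hijjah 24, 507 AH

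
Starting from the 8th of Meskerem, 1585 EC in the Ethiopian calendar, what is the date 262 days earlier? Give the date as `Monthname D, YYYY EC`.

The starting date is JDN 2302784; 2302784 − 262 = 2302522.
JDN 2302522 corresponds to Tahsas 21, 1584 EC.

Tahsas 21, 1584 EC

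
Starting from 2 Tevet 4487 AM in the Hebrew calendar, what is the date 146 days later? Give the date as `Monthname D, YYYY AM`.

The starting date is JDN 1986563; 1986563 + 146 = 1986709.
JDN 1986709 corresponds to Nisan 30, 4487 AM.

Nisan 30, 4487 AM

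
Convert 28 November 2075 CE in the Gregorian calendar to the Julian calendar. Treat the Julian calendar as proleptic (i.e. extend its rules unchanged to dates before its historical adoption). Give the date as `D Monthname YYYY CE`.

At this point the Julian calendar is 13 days behind the Gregorian.
28 November 2075 Gregorian − 13 days → 15 November 2075 Julian.

15 November 2075 CE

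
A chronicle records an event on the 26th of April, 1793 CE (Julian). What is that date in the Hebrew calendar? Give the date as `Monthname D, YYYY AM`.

Julian Day Number of the source date = 2376067.
Converting JDN 2376067 to the Hebrew calendar gives 25 Iyar 5553 AM.

Iyar 25, 5553 AM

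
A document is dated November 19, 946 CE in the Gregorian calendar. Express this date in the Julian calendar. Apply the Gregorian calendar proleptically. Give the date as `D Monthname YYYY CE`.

At this point the Julian calendar is 5 days behind the Gregorian.
19 November 946 Gregorian − 5 days → 14 November 946 Julian.

14 November 946 CE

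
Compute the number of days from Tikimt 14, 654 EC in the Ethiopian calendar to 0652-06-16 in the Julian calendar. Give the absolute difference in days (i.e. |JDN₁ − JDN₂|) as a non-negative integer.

3404

JDN of the first date = 1962772.
JDN of the second date = 1959368.
|1959368 − 1962772| = 3404.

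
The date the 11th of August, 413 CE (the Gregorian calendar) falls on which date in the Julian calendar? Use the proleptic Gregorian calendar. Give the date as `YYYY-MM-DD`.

0413-08-10

At this point the Julian calendar is 1 day behind the Gregorian.
11 August 413 Gregorian − 1 day → 10 August 413 Julian.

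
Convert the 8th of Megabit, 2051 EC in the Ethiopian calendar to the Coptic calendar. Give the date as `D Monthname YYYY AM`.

8 Paremhat 1775 AM

Both dates share Julian Day Number 2473170; in the Coptic calendar that is 8 Paremhat 1775 AM.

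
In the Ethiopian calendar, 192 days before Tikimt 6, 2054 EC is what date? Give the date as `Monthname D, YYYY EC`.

The starting date is JDN 2474114; 2474114 − 192 = 2473922.
JDN 2473922 corresponds to Megabit 29, 2053 EC.

Megabit 29, 2053 EC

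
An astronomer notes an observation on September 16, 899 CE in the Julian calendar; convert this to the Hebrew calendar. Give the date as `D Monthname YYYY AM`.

The source date corresponds to 20 September 899 in the proleptic Gregorian calendar (JDN 2049676).
That day falls on 7 Tishrei 4660 AM in the Hebrew calendar.

7 Tishrei 4660 AM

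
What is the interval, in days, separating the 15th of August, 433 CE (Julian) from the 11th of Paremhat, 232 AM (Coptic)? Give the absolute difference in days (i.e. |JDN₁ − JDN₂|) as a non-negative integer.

30155

JDN of the first date = 1879438.
JDN of the second date = 1909593.
|1909593 − 1879438| = 30155.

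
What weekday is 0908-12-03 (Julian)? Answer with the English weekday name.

In the proleptic Gregorian calendar this is 8 December 908 (JDN 2053042).
JDN 2053042 mod 7 = 5, and JDN 0 was a Monday, so this is a Saturday.

Saturday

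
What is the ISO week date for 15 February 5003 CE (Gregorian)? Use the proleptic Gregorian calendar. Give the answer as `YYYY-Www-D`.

5003-W07-2

The weekday is Tuesday (ISO weekday 2).
That Tuesday belongs to ISO week 7 of ISO year 5003.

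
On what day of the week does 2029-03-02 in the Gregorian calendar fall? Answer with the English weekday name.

JDN 2462198 mod 7 = 4, and JDN 0 was a Monday, so this is a Friday.

Friday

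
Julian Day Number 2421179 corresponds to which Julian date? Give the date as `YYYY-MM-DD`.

JDN 2421179 is 11 November 1916 in the Gregorian calendar.
In the Julian calendar that day is 1916-10-29.

1916-10-29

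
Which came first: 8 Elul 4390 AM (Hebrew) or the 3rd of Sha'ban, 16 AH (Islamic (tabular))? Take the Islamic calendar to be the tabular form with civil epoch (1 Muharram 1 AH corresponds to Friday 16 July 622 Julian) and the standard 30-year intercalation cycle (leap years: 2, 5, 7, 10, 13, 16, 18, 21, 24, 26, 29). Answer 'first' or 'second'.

Converting both to JDN: 1951399 vs 1953964; the smaller is the first.

first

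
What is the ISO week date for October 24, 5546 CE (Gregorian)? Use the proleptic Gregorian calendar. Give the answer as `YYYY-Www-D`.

5546-W43-4

The weekday is Thursday (ISO weekday 4).
That Thursday belongs to ISO week 43 of ISO year 5546.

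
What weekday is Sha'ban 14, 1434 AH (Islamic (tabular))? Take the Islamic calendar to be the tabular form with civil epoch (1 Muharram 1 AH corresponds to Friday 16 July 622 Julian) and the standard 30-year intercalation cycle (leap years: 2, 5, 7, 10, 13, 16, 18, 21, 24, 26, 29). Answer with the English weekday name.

Sunday

In the Gregorian calendar this is 23 June 2013 (JDN 2456467).
2456467 ≡ 6 (mod 7); counting from Monday = 0 gives Sunday.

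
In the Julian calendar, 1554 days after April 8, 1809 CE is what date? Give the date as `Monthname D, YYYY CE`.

Counting 1554 days forward from JDN 2381893 reaches JDN 2383447, which is July 10, 1813 CE.

July 10, 1813 CE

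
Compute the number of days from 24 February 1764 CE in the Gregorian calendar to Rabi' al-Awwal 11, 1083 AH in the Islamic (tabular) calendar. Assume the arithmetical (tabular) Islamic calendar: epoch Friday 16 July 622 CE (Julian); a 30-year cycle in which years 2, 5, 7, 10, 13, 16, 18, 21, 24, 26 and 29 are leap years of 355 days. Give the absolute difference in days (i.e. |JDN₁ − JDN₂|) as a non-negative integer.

33468

First date → JDN 2365402; second date → JDN 2331934.
The interval is |2365402 − 2331934| = 33468 days.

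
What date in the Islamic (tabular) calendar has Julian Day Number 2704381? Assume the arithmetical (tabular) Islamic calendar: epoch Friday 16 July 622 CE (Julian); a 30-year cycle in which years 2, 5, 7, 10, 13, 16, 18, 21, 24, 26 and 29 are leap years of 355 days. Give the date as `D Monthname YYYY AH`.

The Gregorian equivalent of JDN 2704381 is 29 March 2692.
In the tabular Islamic calendar that day is 19 Rabi' al-Awwal 2134 AH.

19 Rabi' al-Awwal 2134 AH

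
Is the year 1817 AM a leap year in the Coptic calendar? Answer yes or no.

1817 mod 4 = 1; in the Coptic calendar a year is leap when year mod 4 = 3, so it is a common year.

no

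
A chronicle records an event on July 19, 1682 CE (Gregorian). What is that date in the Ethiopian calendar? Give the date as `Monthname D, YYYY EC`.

Julian Day Number of the source date = 2335598.
Converting JDN 2335598 to the Ethiopian calendar gives 15 Hamle 1674 EC.

Hamle 15, 1674 EC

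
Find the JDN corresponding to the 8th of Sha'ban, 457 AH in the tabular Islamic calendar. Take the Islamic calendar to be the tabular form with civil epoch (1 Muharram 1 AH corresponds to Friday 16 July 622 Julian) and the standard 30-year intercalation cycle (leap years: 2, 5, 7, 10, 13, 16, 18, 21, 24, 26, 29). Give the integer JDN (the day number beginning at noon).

In the proleptic Gregorian calendar the same day is 21 July 1065.
JDN 2400001 is 17 November 1858 CE (Gregorian), MJD 0; the target day is −289756 days from there, so JDN = 2110245.

2110245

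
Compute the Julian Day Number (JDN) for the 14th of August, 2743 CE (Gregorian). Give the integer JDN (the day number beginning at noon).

JDN 2400001 is 17 November 1858 CE (Gregorian), MJD 0; the target day is +323144 days from there, so JDN = 2723145.

2723145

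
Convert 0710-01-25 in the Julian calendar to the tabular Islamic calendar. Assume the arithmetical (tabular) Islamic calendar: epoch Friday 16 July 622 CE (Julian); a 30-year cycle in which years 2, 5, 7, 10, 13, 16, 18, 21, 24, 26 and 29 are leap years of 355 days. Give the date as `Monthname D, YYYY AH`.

Julian Day Number of the source date = 1980410.
Converting JDN 1980410 to the tabular Islamic calendar gives 19 Rabi' al-Awwal 91 AH.

Rabi' al-Awwal 19, 91 AH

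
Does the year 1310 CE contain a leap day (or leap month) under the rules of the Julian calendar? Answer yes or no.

1310 mod 4 = 2, so it is a common year in the Julian calendar.

no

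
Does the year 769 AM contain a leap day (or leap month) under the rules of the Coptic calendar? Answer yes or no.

769 mod 4 = 1; in the Coptic calendar a year is leap when year mod 4 = 3, so it is a common year.

no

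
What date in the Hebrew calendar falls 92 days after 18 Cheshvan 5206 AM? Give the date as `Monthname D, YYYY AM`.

JDN of 18 Cheshvan 5206 AM = 2249136.
2249136 + 92 = 2249228.
JDN 2249228 in the Hebrew calendar is Shevat 21, 5206 AM.

Shevat 21, 5206 AM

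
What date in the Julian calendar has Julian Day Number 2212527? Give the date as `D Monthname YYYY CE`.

27 July 1345 CE

JDN 2212527 is 4 August 1345 in the proleptic Gregorian calendar.
In the Julian calendar that day is 27 July 1345 CE.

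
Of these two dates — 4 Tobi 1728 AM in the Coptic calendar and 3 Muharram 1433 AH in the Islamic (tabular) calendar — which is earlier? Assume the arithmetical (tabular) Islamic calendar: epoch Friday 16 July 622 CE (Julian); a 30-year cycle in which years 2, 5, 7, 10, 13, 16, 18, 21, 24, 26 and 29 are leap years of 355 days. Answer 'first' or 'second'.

Converting both to JDN: 2455940 vs 2455895; the smaller is the second.

second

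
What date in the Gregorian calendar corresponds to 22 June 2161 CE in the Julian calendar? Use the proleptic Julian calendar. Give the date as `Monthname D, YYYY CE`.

July 6, 2161 CE

For dates in this range the Gregorian date is 14 days ahead of the Julian.
22 June 2161 Julian + 14 days → 6 July 2161 Gregorian.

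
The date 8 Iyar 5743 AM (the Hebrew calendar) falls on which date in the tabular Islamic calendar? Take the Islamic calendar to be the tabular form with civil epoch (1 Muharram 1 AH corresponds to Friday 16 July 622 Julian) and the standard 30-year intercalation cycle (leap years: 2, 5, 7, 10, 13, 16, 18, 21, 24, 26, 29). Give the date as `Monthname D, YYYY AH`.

Rajab 8, 1403 AH

Both dates share Julian Day Number 2445446; in the tabular Islamic calendar that is 8 Rajab 1403 AH.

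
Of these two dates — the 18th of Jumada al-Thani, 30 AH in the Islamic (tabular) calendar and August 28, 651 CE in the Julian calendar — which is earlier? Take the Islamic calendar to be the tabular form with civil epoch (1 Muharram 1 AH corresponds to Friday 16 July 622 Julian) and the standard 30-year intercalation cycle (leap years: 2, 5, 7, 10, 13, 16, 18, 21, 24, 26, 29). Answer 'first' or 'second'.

First date → JDN 1958882; second date → JDN 1959075.
JDN 1958882 < JDN 1959075, so the first date is earlier.

first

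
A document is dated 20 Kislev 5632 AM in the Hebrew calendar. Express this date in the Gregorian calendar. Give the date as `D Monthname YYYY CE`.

3 December 1871 CE

Julian Day Number of the source date = 2404765.
Converting JDN 2404765 to the Gregorian calendar gives 3 December 1871 CE.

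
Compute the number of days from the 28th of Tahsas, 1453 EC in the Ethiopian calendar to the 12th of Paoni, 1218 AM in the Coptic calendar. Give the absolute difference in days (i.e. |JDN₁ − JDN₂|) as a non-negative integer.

15139

First date → JDN 2254681; second date → JDN 2269820.
The interval is |2254681 − 2269820| = 15139 days.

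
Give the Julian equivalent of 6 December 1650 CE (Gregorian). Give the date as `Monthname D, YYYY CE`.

November 26, 1650 CE

At this point the Julian calendar is 10 days behind the Gregorian.
6 December 1650 Gregorian − 10 days → 26 November 1650 Julian.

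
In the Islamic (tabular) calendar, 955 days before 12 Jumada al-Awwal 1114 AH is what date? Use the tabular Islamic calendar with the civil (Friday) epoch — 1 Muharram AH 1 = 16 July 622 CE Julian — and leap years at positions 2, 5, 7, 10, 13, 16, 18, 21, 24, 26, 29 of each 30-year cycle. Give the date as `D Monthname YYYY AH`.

2 Ramadan 1111 AH

Counting 955 days back from JDN 2342979 reaches JDN 2342024, which is 2 Ramadan 1111 AH.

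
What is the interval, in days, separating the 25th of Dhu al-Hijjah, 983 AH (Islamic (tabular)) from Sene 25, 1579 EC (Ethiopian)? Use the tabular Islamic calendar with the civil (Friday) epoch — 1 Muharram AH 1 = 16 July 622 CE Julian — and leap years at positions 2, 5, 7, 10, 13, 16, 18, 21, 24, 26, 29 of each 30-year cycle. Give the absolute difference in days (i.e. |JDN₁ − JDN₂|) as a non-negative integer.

First date → JDN 2296777; second date → JDN 2300879.
The interval is |2296777 − 2300879| = 4102 days.

4102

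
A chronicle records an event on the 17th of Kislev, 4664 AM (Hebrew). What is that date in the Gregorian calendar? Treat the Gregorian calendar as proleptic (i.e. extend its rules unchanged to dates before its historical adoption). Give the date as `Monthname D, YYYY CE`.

Julian Day Number of the source date = 2051221.
Converting JDN 2051221 to the Gregorian calendar gives 14 December 903 CE.

December 14, 903 CE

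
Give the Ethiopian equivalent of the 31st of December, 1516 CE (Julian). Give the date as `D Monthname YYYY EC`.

Both dates share Julian Day Number 2275142; in the Ethiopian calendar that is 5 Tir 1509 EC.

5 Tir 1509 EC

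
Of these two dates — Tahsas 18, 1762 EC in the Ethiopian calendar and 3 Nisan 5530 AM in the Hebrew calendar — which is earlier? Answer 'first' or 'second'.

first

First date → JDN 2367533; second date → JDN 2367627.
JDN 2367533 < JDN 2367627, so the first date is earlier.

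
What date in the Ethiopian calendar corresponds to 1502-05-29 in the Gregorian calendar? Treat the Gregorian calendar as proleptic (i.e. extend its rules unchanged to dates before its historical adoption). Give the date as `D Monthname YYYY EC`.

Both dates share Julian Day Number 2269802; in the Ethiopian calendar that is 24 Ginbot 1494 EC.

24 Ginbot 1494 EC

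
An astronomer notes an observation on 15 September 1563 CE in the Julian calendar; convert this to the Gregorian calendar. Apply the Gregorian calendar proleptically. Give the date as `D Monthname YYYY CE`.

The Julian–Gregorian offset here is 10 days (Julian trailing).
15 September 1563 Julian + 10 days → 25 September 1563 Gregorian.

25 September 1563 CE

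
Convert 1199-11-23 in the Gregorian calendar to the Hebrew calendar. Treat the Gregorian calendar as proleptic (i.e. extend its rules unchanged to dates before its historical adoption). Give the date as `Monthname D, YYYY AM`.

Cheshvan 25, 4960 AM

Both dates share Julian Day Number 2159312; in the Hebrew calendar that is 25 Cheshvan 4960 AM.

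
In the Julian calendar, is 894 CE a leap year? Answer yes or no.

894 mod 4 = 2, so it is a common year in the Julian calendar.

no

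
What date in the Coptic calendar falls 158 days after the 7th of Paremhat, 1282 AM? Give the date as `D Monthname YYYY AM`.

15 Mesori 1282 AM

Counting 158 days forward from JDN 2293101 reaches JDN 2293259, which is 15 Mesori 1282 AM.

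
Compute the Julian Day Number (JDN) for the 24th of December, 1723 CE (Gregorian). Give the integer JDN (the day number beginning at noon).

2350730

JDN 2400001 is 17 November 1858 CE (Gregorian), MJD 0; the target day is −49271 days from there, so JDN = 2350730.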